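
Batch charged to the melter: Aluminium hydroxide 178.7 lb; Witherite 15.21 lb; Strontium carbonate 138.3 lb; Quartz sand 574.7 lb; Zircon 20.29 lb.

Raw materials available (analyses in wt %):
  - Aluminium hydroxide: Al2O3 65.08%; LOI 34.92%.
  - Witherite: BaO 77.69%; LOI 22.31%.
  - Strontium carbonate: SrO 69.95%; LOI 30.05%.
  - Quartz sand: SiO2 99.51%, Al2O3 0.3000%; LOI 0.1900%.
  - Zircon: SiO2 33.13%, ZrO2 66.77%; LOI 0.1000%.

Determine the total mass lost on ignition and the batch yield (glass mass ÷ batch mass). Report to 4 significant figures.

The working math keeps full precision through every step; in-progress results are printed rounded to 4 significant figures as written — every reported value undergoes a single rounding. All derived quantities are rebuilt from the weighed amounts per 818.7 lb of glass in exact precision (LOI, the five compositions, glass mass, yield, totals), precisely as stated by either problem or answer.
Each material's LOI contribution:
  Aluminium hydroxide: 178.7 × 0.3492 = 62.40 lb
  Witherite: 15.21 × 0.2231 = 3.393 lb
  Strontium carbonate: 138.3 × 0.3005 = 41.56 lb
  Quartz sand: 574.7 × 0.001900 = 1.092 lb
  Zircon: 20.29 × 0.001000 = 0.02029 lb
Total LOI = 108.5 lb
Glass = batch − LOI = 927.2 − 108.5 = 818.7 lb

LOI loss = 108.5 lb; glass = 818.7 lb; yield = 88.30%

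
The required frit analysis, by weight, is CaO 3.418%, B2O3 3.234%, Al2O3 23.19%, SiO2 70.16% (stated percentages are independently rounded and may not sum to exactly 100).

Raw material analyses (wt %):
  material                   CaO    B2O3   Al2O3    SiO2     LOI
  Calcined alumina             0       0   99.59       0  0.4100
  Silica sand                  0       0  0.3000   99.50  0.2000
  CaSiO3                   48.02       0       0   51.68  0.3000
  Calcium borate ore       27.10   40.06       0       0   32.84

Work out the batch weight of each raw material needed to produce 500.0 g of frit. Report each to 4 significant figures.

Batch per 500.0 g frit:
  Calcined alumina: 115.4 g
  Silica sand: 345.9 g
  CaSiO3: 12.81 g
  Calcium borate ore: 40.36 g
Total batch = 514.5 g; LOI loss = 14.46 g; yield = 97.19%

The working math keeps full precision throughout; the intermediate values are printed (rounded to 4 significant digits) across the worked steps — every reported figure takes just one rounding — all derived quantities, including ignition loss, glass mass, the yield, the totals, four oxide percentages, are rebuilt from the weighed amounts at 500.0 g of glass at exact precision, exactly as shown in question or answer.
The oxide mass targets at 500.0 g frit:
  CaO: 3.418% × 500.0 = 17.09 g
  B2O3: 3.234% × 500.0 = 16.17 g
  Al2O3: 23.19% × 500.0 = 116.0 g
  SiO2: 70.16% × 500.0 = 350.8 g
A balance pass over the oxides, using the reported weights, for the quoted basis mass (sums match the target masses up to rounding of the answer):
  CaO: 12.81·0.4802 + 40.36·0.2710 = 17.09 g (target 17.09 g)
  B2O3: 40.36·0.4006 = 16.17 g (target 16.17 g)
  Al2O3: 115.4·0.9959 + 345.9·0.003000 = 116.0 g (target 116.0 g)
  SiO2: 345.9·0.9950 + 12.81·0.5168 = 350.8 g (target 350.8 g)
Glass mass check: Σ batch − LOI loss = 500.0 g (targets for the oxides total 500.0 g; stated basis 500.0 g — differing by rounding only).
Total batch = Σ batch = 514.5 g; LOI removed, Σ of batch·LOI: 14.46 g; as yield: glass ÷ batch → 97.19%.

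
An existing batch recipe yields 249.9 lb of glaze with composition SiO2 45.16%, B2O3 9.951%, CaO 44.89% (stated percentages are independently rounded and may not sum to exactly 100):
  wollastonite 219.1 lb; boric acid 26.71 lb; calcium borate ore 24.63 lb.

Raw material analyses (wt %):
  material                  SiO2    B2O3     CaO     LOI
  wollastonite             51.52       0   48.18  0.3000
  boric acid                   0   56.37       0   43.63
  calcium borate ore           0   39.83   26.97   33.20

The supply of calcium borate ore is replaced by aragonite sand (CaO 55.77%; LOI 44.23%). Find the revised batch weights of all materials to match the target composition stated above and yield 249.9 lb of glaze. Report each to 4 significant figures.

Revised batch per 249.9 lb glaze:
  wollastonite: 219.1 lb
  boric acid: 44.11 lb
  aragonite sand: 11.91 lb
Total batch = 275.1 lb; LOI loss = 25.17 lb

Full float precision is kept at every stage. In-progress results are shown, rounded to four significant figures, on the page — each reported result receives exactly one rounding. Derived quantities, including totals, glass mass, LOI, the yield, three oxide percentages, are rebuilt starting from the weights for 249.9 lb of glass in exact precision, as set out in the question or the answer.
Target oxide masses per 249.9 lb glaze:
  SiO2: 45.16% × 249.9 = 112.9 lb
  B2O3: 9.951% × 249.9 = 24.87 lb
  CaO: 44.89% × 249.9 = 112.2 lb
Verifying the oxide balance on the weights just shown, for the quoted basis mass (oxide sums agree with the targets modulo rounding of the values):
  SiO2: 219.1·0.5152 = 112.9 lb (target 112.9 lb)
  B2O3: 44.11·0.5637 = 24.86 lb (target 24.87 lb)
  CaO: 219.1·0.4818 + 11.91·0.5577 = 112.2 lb (target 112.2 lb)
The glass-mass cross-check: total charge less LOI = 249.9 lb (the Σ of target masses is 249.9 lb; versus the stated basis of 249.9 lb — a pure rounding effect).
Summing the batch: Σ batch = 275.1 lb; the LOI term Σ batch·LOI equals 25.17 lb; glass ÷ batch gives a yield of 90.85%.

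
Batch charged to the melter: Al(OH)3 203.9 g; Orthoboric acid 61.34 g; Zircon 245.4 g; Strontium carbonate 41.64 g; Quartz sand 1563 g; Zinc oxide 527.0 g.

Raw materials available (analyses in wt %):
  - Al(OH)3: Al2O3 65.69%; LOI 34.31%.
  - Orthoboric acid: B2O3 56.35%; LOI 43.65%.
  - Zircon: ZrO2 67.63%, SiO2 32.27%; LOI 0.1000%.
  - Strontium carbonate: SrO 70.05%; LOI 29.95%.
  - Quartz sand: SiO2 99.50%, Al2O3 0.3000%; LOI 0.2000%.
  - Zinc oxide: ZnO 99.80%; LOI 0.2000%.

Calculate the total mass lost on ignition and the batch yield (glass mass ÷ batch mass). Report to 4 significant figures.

All arithmetic carries full float precision from first step to last — in-progress results are shown rounded off to 4 significant digits as written. A single rounding yields every reported result; the derived quantities are rebuilt in exact precision (glass mass, yield, LOI, totals, six oxide percentages) from the weighed amounts at 2529 g of glass, as quoted within the problem or the answer.
Each material's LOI contribution:
  Al(OH)3: 203.9 × 0.3431 = 69.96 g
  Orthoboric acid: 61.34 × 0.4365 = 26.77 g
  Zircon: 245.4 × 0.001000 = 0.2454 g
  Strontium carbonate: 41.64 × 0.2995 = 12.47 g
  Quartz sand: 1563 × 0.002000 = 3.126 g
  Zinc oxide: 527.0 × 0.002000 = 1.054 g
Total LOI = 113.6 g
Glass = batch − LOI = 2642 − 113.6 = 2529 g

LOI loss = 113.6 g; glass = 2529 g; yield = 95.70%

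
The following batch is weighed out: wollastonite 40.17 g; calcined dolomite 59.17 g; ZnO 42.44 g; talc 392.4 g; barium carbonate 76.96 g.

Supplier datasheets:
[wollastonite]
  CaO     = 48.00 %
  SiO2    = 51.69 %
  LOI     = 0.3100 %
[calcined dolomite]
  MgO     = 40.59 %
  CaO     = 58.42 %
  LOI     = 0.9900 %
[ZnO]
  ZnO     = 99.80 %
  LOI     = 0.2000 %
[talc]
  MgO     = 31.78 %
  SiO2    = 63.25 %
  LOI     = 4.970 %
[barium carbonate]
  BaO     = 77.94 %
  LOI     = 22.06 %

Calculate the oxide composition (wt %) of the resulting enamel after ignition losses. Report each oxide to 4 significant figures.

Glass mass = 573.9 g (batch 611.1 − LOI 37.27).
Composition: ZnO 7.381%, MgO 25.92%, CaO 9.384%, SiO2 46.87%, BaO 10.45%

All arithmetic holds full precision all the way through. Mid-chain values are printed rounded to 4 significant digits alongside each step — a single rounding finalizes every reported number. Derived quantities, which include glass mass, the totals, the five compositions, LOI, the yield, are re-derived in full float precision, as set out in either problem or answer, from the batch weights per 573.9 g of glass.
Mass of each oxide from the mix:
  ZnO: 42.44·0.9980 = 42.36 g
  MgO: 59.17·0.4059 + 392.4·0.3178 = 148.7 g
  CaO: 40.17·0.4800 + 59.17·0.5842 = 53.85 g
  SiO2: 40.17·0.5169 + 392.4·0.6325 = 269.0 g
  BaO: 76.96·0.7794 = 59.98 g
LOI: 40.17·0.003100 + 59.17·0.009900 + 42.44·0.002000 + 392.4·0.04970 + 76.96·0.2206 = 37.27 g
Glass = total batch minus LOI = 611.1 − 37.27 = 573.9 g (the oxide masses sum to this)
wt % = oxide mass / glass mass × 100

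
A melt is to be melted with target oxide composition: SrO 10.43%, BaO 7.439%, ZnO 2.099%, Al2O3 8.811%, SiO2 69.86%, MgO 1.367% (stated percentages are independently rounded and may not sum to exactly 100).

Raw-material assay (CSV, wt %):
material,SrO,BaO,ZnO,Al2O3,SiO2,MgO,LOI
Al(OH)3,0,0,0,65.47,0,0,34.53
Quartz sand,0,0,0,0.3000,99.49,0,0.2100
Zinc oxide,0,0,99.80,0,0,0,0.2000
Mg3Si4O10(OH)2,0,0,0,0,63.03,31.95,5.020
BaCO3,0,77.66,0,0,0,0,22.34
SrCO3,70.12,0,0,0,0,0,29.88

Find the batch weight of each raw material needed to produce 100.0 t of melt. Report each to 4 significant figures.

Batch per 100.0 t melt:
  Al(OH)3: 13.15 t
  Quartz sand: 67.51 t
  Zinc oxide: 2.103 t
  Mg3Si4O10(OH)2: 4.279 t
  BaCO3: 9.579 t
  SrCO3: 14.87 t
Total batch = 111.5 t; LOI loss = 11.48 t; yield = 89.70%

Mid-chain values are displayed rounded to four significant figures as written; each numeric step maintains exact precision at all times. Every reported result is rounded exactly once — derived quantities, which include six oxide percentages, ignition loss, yield, the totals, glass mass, are rebuilt at full float precision, exactly as shown in the problem or answer text, from the batch weights for 100.0 t of glass.
Target masses of each oxide per 100.0 t melt:
  SrO: 10.43% × 100.0 = 10.43 t
  BaO: 7.439% × 100.0 = 7.439 t
  ZnO: 2.099% × 100.0 = 2.099 t
  Al2O3: 8.811% × 100.0 = 8.811 t
  SiO2: 69.86% × 100.0 = 69.86 t
  MgO: 1.367% × 100.0 = 1.367 t
Balance tally, oxide-wise, applying the batch weights above, on the stated basis (every target is met by its sum once rounding is allowed for):
  SrO: 14.87·0.7012 = 10.43 t (target 10.43 t)
  BaO: 9.579·0.7766 = 7.439 t (target 7.439 t)
  ZnO: 2.103·0.9980 = 2.099 t (target 2.099 t)
  Al2O3: 13.15·0.6547 + 67.51·0.003000 = 8.812 t (target 8.811 t)
  SiO2: 67.51·0.9949 + 4.279·0.6303 = 69.86 t (target 69.86 t)
  MgO: 4.279·0.3195 = 1.367 t (target 1.367 t)
Auditing the glass mass value: batch Σ − ignition loss = 100.0 t (per-oxide target masses sum to 100.0 t; against the stated basis, 100.0 t — any gap is answer rounding).
Total batch = Σ batch = 111.5 t; Σ batch·LOI gives LOI loss = 11.48 t; glass ÷ batch gives a yield of 89.70%.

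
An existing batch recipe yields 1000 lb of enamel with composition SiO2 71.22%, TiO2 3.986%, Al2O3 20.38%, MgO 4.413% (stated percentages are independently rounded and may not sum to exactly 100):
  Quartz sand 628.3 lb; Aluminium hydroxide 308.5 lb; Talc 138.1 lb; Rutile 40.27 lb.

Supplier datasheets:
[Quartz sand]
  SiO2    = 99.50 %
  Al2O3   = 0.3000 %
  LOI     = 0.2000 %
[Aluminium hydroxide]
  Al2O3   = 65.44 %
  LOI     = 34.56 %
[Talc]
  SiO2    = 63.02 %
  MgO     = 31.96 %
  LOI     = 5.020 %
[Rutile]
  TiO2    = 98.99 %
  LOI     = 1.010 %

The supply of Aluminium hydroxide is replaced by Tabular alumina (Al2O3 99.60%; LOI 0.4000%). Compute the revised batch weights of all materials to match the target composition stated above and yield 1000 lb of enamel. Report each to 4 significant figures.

Working values are shown (rounded to four significant figures) within the worked lines. Every computation holds full precision throughout — exactly one rounding is applied to each reported figure. All derived quantities (totals, four oxide percentages, glass mass, ignition loss, yield) are computed starting from the weights for 1000 lb of glass at exact precision exactly as shown in the problem or the answer.
Target oxide masses per 1000 lb enamel:
  SiO2: 71.22% × 1000 = 712.2 lb
  TiO2: 3.986% × 1000 = 39.86 lb
  Al2O3: 20.38% × 1000 = 203.8 lb
  MgO: 4.413% × 1000 = 44.13 lb
Balance tally, oxide-wise, on the weights just shown, at the basis given (each sum matches its target mass net of answer rounding effects):
  SiO2: 628.3·0.9950 + 138.1·0.6302 = 712.2 lb (target 712.2 lb)
  TiO2: 40.27·0.9899 = 39.86 lb (target 39.86 lb)
  Al2O3: 628.3·0.003000 + 202.7·0.9960 = 203.8 lb (target 203.8 lb)
  MgO: 138.1·0.3196 = 44.14 lb (target 44.13 lb)
Glass-mass closure: whole batch net of LOI = 1000 lb (the targets, summed, come to 1000 lb; the stated basis being 1000 lb — a pure rounding effect).
Whole-batch sum: Σ batch = 1009 lb; LOI loss = Σ batch·LOI = 9.407 lb; yield = glass ÷ total batch = 99.07%.

Revised batch per 1000 lb enamel:
  Quartz sand: 628.3 lb
  Tabular alumina: 202.7 lb
  Talc: 138.1 lb
  Rutile: 40.27 lb
Total batch = 1009 lb; LOI loss = 9.407 lb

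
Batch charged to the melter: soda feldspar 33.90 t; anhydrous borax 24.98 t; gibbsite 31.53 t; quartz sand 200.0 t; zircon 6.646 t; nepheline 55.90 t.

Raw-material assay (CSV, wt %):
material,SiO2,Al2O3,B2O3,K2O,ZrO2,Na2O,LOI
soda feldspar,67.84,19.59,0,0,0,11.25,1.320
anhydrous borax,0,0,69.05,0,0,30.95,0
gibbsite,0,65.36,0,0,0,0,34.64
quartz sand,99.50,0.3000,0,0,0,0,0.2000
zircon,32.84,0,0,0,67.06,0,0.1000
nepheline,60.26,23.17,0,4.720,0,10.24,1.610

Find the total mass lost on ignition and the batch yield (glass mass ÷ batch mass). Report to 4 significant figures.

LOI loss = 12.68 t; glass = 340.3 t; yield = 96.41%

The intermediate values are printed, rounded to four significant digits, when written out; the working math holds full float precision from start to finish — every reported result sees exactly one rounding; all derived quantities (totals, six oxide percentages, net glass mass, LOI, yield) are re-derived using the weight values at 340.3 t of glass in full float precision exactly as shown in problem or answer.
Loss on ignition, line by line:
  soda feldspar: 33.90 × 0.01320 = 0.4475 t
  anhydrous borax: 24.98 × 0 = 0 t
  gibbsite: 31.53 × 0.3464 = 10.92 t
  quartz sand: 200.0 × 0.002000 = 0.4000 t
  zircon: 6.646 × 0.001000 = 0.006646 t
  nepheline: 55.90 × 0.01610 = 0.9000 t
Total LOI = 12.68 t
Glass = batch − LOI = 353.0 − 12.68 = 340.3 t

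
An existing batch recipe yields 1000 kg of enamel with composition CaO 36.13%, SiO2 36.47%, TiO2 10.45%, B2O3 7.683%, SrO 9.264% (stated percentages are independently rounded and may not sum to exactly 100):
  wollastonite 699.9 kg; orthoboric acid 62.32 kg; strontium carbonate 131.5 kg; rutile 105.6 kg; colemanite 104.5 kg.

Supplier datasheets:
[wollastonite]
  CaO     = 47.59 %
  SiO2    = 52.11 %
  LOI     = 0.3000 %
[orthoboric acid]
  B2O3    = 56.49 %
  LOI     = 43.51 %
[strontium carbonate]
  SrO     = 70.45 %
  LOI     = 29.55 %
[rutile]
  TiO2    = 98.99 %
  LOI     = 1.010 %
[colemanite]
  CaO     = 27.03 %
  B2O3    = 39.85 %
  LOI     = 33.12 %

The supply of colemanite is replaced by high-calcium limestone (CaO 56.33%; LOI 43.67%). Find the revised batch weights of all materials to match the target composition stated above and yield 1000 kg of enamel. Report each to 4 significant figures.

Mid-chain values are shown, rounded to 4 significant digits, on the page — all arithmetic carries full precision at each step; a single rounding completes each reported number. All derived quantities, including totals, five oxide percentages, the yield, glass mass, ignition loss, are computed from the weighed amounts per 1000 kg of glass in exact precision exactly as shown in problem or answer.
The oxide mass targets at 1000 kg enamel:
  CaO: 36.13% × 1000 = 361.3 kg
  SiO2: 36.47% × 1000 = 364.7 kg
  TiO2: 10.45% × 1000 = 104.5 kg
  B2O3: 7.683% × 1000 = 76.83 kg
  SrO: 9.264% × 1000 = 92.64 kg
Verifying the oxide balance applying the batch weights above, at the basis given (delivered sums recover each target inside rounding margins):
  CaO: 699.9·0.4759 + 50.12·0.5633 = 361.3 kg (target 361.3 kg)
  SiO2: 699.9·0.5211 = 364.7 kg (target 364.7 kg)
  TiO2: 105.6·0.9899 = 104.5 kg (target 104.5 kg)
  B2O3: 136.0·0.5649 = 76.83 kg (target 76.83 kg)
  SrO: 131.5·0.7045 = 92.64 kg (target 92.64 kg)
Mass balance on the glass: whole batch net of LOI = 1000 kg (targets for the oxides total 1000 kg; versus the stated basis of 1000 kg — a pure rounding effect).
Whole-batch sum: Σ batch = 1123 kg; LOI loss = Σ batch·LOI = 123.1 kg; as yield: glass ÷ batch → 89.04%.

Revised batch per 1000 kg enamel:
  wollastonite: 699.9 kg
  orthoboric acid: 136.0 kg
  strontium carbonate: 131.5 kg
  rutile: 105.6 kg
  high-calcium limestone: 50.12 kg
Total batch = 1123 kg; LOI loss = 123.1 kg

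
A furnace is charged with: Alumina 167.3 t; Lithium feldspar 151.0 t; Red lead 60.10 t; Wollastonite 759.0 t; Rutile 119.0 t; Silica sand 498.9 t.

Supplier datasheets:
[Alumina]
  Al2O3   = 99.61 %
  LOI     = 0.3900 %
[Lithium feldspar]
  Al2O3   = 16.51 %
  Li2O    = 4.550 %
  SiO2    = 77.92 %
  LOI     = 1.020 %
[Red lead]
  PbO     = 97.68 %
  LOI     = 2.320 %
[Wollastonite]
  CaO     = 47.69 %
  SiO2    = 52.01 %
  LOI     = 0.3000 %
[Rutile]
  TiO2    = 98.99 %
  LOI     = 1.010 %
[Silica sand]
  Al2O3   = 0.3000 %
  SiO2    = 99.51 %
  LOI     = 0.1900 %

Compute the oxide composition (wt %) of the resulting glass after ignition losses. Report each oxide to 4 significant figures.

In-progress results are shown with 4-significant-digit rounding in the printout — full precision is held at all times. Exactly one rounding lands on each reported result; all derived quantities are re-derived from the batch weights per 1747 t of glass in full precision (yield, totals, six oxide percentages, glass mass, LOI) exactly as shown in the problem or the answer.
Oxide-by-oxide delivered mass:
  CaO: 759.0·0.4769 = 362.0 t
  Al2O3: 167.3·0.9961 + 151.0·0.1651 + 498.9·0.003000 = 193.1 t
  Li2O: 151.0·0.04550 = 6.870 t
  SiO2: 151.0·0.7792 + 759.0·0.5201 + 498.9·0.9951 = 1009 t
  TiO2: 119.0·0.9899 = 117.8 t
  PbO: 60.10·0.9768 = 58.71 t
LOI: 167.3·0.003900 + 151.0·0.01020 + 60.10·0.02320 + 759.0·0.003000 + 119.0·0.01010 + 498.9·0.001900 = 8.014 t
The glass mass, total less LOI, = 1755 − 8.014 = 1747 t (matching Σ of the oxides)
percent by weight: oxide/glass ×100

Glass mass = 1747 t (batch 1755 − LOI 8.014).
Composition: CaO 20.72%, Al2O3 11.05%, Li2O 0.3932%, SiO2 57.74%, TiO2 6.742%, PbO 3.360%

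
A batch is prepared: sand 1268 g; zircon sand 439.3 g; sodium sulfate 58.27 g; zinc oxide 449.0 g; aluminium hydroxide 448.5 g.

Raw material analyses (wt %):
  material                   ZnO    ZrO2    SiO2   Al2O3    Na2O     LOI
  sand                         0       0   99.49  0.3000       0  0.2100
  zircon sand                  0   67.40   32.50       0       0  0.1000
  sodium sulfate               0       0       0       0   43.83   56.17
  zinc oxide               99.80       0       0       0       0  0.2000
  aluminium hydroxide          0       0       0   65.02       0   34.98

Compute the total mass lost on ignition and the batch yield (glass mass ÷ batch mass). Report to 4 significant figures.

The working math runs at full float precision at all times. The intermediate values are displayed with 4-significant-figure rounding on the page. Every reported figure is rounded only once. All derived quantities (glass mass, yield, totals, the five compositions, LOI) are computed at full precision from the batch weights for 2469 g of glass as quoted within the problem or the answer.
LOI of each material in turn:
  sand: 1268 × 0.002100 = 2.663 g
  zircon sand: 439.3 × 0.001000 = 0.4393 g
  sodium sulfate: 58.27 × 0.5617 = 32.73 g
  zinc oxide: 449.0 × 0.002000 = 0.8980 g
  aluminium hydroxide: 448.5 × 0.3498 = 156.9 g
Total LOI = 193.6 g
Glass = batch − LOI = 2663 − 193.6 = 2469 g

LOI loss = 193.6 g; glass = 2469 g; yield = 92.73%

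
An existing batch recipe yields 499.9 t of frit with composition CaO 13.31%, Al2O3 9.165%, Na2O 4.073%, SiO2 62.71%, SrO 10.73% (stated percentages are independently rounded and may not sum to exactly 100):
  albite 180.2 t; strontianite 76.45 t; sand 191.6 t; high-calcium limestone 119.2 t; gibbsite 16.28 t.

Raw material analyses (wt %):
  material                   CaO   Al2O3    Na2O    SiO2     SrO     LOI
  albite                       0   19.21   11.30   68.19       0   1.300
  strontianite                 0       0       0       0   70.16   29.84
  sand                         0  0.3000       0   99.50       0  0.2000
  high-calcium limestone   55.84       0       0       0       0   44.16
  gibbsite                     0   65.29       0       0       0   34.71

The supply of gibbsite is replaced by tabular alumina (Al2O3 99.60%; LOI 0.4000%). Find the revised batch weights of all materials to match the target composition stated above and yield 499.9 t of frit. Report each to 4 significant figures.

Revised batch per 499.9 t frit:
  albite: 180.2 t
  strontianite: 76.45 t
  sand: 191.6 t
  high-calcium limestone: 119.2 t
  tabular alumina: 10.67 t
Total batch = 578.1 t; LOI loss = 78.22 t

The whole derivation runs at full precision at all times — mid-chain values appear rounded to four significant digits across the worked steps; every reported number undergoes a single rounding — all derived quantities, including LOI, the totals, five oxide percentages, the yield, net glass mass, are rebuilt from the weighed amounts for 499.9 t of glass at full float precision as set out in either problem or answer.
Oxide mass targets, per 499.9 t frit:
  CaO: 13.31% × 499.9 = 66.54 t
  Al2O3: 9.165% × 499.9 = 45.82 t
  Na2O: 4.073% × 499.9 = 20.36 t
  SiO2: 62.71% × 499.9 = 313.5 t
  SrO: 10.73% × 499.9 = 53.64 t
Sums-versus-targets review applying the batch weights above, against the basis in use (sums match the target masses net of answer rounding effects):
  CaO: 119.2·0.5584 = 66.56 t (target 66.54 t)
  Al2O3: 180.2·0.1921 + 191.6·0.003000 + 10.67·0.9960 = 45.82 t (target 45.82 t)
  Na2O: 180.2·0.1130 = 20.36 t (target 20.36 t)
  SiO2: 180.2·0.6819 + 191.6·0.9950 = 313.5 t (target 313.5 t)
  SrO: 76.45·0.7016 = 53.64 t (target 53.64 t)
Auditing the glass mass value: total batch − LOI = 499.9 t (summing oxide targets gives 499.8 t; versus the stated basis of 499.9 t — rounding explains the deltas).
Whole-batch sum: Σ batch = 578.1 t; loss to ignition Σ batch·LOI = 78.22 t; glass ÷ batch gives a yield of 86.47%.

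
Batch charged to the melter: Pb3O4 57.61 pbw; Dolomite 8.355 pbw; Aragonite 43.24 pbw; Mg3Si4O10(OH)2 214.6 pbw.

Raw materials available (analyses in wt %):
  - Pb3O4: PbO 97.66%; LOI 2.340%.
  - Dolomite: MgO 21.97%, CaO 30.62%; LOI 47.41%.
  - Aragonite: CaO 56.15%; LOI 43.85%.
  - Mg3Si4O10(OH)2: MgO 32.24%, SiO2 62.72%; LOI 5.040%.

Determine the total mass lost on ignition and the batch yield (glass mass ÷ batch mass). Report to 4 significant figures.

Intermediates are displayed (rounded to four significant digits) across the worked steps. All arithmetic runs at exact precision through every step — a single rounding completes every reported figure. Derived quantities (the yield, the totals, LOI, glass mass, four oxide percentages) are computed using the weight values for 288.7 pbw of glass in full float precision as written in the problem or the answer.
LOI of each material in turn:
  Pb3O4: 57.61 × 0.02340 = 1.348 pbw
  Dolomite: 8.355 × 0.4741 = 3.961 pbw
  Aragonite: 43.24 × 0.4385 = 18.96 pbw
  Mg3Si4O10(OH)2: 214.6 × 0.05040 = 10.82 pbw
Total LOI = 35.09 pbw
Glass = batch − LOI = 323.8 − 35.09 = 288.7 pbw

LOI loss = 35.09 pbw; glass = 288.7 pbw; yield = 89.16%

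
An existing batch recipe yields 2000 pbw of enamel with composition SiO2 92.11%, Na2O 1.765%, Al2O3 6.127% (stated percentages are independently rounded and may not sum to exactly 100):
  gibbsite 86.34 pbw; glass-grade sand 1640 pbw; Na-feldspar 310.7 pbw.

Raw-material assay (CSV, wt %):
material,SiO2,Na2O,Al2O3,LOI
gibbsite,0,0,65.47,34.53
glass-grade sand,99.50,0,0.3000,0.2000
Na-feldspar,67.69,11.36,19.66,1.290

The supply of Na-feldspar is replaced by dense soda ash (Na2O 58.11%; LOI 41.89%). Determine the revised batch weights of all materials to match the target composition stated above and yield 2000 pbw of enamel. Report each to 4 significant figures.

Revised batch per 2000 pbw enamel:
  gibbsite: 178.7 pbw
  glass-grade sand: 1851 pbw
  dense soda ash: 60.75 pbw
Total batch = 2090 pbw; LOI loss = 90.86 pbw

All internal work maintains full precision in all steps — working values are shown rounded off to 4 significant figures at each printed step; a single rounding finalizes every reported result. The derived quantities (three oxide percentages, the totals, glass mass, the yield, ignition loss) are recomputed from the batch weights per 2000 pbw of glass at exact precision exactly as shown in problem or answer.
Target masses of each oxide per 2000 pbw enamel:
  SiO2: 92.11% × 2000 = 1842 pbw
  Na2O: 1.765% × 2000 = 35.30 pbw
  Al2O3: 6.127% × 2000 = 122.5 pbw
Mass-balance tally per oxide per the reported batch figures, relative to the basis at hand (target by target, the sums agree modulo rounding of the values):
  SiO2: 1851·0.9950 = 1842 pbw (target 1842 pbw)
  Na2O: 60.75·0.5811 = 35.30 pbw (target 35.30 pbw)
  Al2O3: 178.7·0.6547 + 1851·0.003000 = 122.5 pbw (target 122.5 pbw)
The glass-mass cross-check: total batch − LOI = 2000 pbw (the Σ of target masses is 2000 pbw; stated basis 2000 pbw — any gap is answer rounding).
Summing the batch: Σ batch = 2090 pbw; LOI loss = Σ batch·LOI = 90.86 pbw; the yield ratio, glass ÷ batch: 95.65%.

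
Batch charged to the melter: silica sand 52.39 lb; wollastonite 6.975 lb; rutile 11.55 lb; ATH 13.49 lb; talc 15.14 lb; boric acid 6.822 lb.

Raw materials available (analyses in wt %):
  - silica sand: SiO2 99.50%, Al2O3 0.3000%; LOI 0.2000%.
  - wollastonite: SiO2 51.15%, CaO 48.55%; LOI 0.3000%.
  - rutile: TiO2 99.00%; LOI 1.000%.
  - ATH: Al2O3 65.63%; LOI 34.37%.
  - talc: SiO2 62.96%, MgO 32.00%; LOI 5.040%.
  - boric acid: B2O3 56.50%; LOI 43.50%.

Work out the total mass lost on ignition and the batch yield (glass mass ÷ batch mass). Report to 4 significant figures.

All internal work keeps full precision at each step — values along the way are shown, rounded to four significant figures, at each printed step; a single rounding yields each reported number; derived quantities (LOI, totals, six oxide percentages, glass mass, yield) are re-derived from the batch weights per 97.76 lb of glass in exact precision, exactly as printed in problem or answer.
Loss on ignition, line by line:
  silica sand: 52.39 × 0.002000 = 0.1048 lb
  wollastonite: 6.975 × 0.003000 = 0.02092 lb
  rutile: 11.55 × 0.01000 = 0.1155 lb
  ATH: 13.49 × 0.3437 = 4.637 lb
  talc: 15.14 × 0.05040 = 0.7631 lb
  boric acid: 6.822 × 0.4350 = 2.968 lb
Total LOI = 8.608 lb
Glass = batch − LOI = 106.4 − 8.608 = 97.76 lb

LOI loss = 8.608 lb; glass = 97.76 lb; yield = 91.91%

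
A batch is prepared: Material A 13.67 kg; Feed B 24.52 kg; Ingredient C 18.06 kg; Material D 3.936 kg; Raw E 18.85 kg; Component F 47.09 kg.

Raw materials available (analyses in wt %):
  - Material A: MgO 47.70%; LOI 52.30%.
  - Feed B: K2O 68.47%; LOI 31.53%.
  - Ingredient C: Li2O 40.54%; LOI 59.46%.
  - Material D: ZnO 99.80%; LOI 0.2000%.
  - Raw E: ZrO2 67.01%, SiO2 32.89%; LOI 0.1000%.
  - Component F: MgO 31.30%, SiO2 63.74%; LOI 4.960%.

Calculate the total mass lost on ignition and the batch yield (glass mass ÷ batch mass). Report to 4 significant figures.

Mid-chain values are printed (rounded to 4 significant digits) within the worked lines; the working math maintains full float precision from start to finish — a single rounding yields every reported number; derived quantities are recomputed at full precision (LOI, glass mass, the yield, six oxide percentages, the totals) from the weighed amounts on 98.14 kg of glass precisely as stated by either problem or answer.
Per-material ignition loss:
  Material A: 13.67 × 0.5230 = 7.149 kg
  Feed B: 24.52 × 0.3153 = 7.731 kg
  Ingredient C: 18.06 × 0.5946 = 10.74 kg
  Material D: 3.936 × 0.002000 = 0.007872 kg
  Raw E: 18.85 × 0.001000 = 0.01885 kg
  Component F: 47.09 × 0.04960 = 2.336 kg
Total LOI = 27.98 kg
Glass = batch − LOI = 126.1 − 27.98 = 98.14 kg

LOI loss = 27.98 kg; glass = 98.14 kg; yield = 77.81%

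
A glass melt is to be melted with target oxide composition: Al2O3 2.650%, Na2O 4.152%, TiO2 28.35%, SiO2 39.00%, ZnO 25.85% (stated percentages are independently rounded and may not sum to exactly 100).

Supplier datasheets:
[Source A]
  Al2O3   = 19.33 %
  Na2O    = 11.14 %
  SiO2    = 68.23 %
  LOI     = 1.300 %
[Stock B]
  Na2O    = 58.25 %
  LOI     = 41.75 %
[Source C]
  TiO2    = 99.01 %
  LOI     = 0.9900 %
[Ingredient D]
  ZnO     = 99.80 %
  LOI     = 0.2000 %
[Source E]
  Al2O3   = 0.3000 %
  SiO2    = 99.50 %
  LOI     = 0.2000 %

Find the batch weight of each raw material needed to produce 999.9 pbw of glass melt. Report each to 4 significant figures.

Batch per 999.9 pbw glass melt:
  Source A: 132.4 pbw
  Stock B: 45.95 pbw
  Source C: 286.3 pbw
  Ingredient D: 259.0 pbw
  Source E: 301.1 pbw
Total batch = 1025 pbw; LOI loss = 24.86 pbw; yield = 97.57%

Values along the way are printed (rounded to four significant digits) within the worked lines; exact precision is maintained in every operation; exactly one rounding goes into each reported number. The derived quantities, including yield, glass mass, ignition loss, the five compositions, the totals, are carried from the weighed amounts at 999.9 pbw of glass in exact precision, as quoted within problem or answer.
The oxide mass targets at 999.9 pbw glass melt:
  Al2O3: 2.650% × 999.9 = 26.50 pbw
  Na2O: 4.152% × 999.9 = 41.52 pbw
  TiO2: 28.35% × 999.9 = 283.5 pbw
  SiO2: 39.00% × 999.9 = 390.0 pbw
  ZnO: 25.85% × 999.9 = 258.5 pbw
Mass-balance tally per oxide from the weights as reported, at the basis given (summed amounts equal target values within answer rounding):
  Al2O3: 132.4·0.1933 + 301.1·0.003000 = 26.50 pbw (target 26.50 pbw)
  Na2O: 132.4·0.1114 + 45.95·0.5825 = 41.52 pbw (target 41.52 pbw)
  TiO2: 286.3·0.9901 = 283.5 pbw (target 283.5 pbw)
  SiO2: 132.4·0.6823 + 301.1·0.9950 = 389.9 pbw (target 390.0 pbw)
  ZnO: 259.0·0.9980 = 258.5 pbw (target 258.5 pbw)
Mass balance on the glass: whole batch net of LOI = 999.9 pbw (the targets, summed, come to 999.9 pbw; the stated basis being 999.9 pbw — rounding explains the deltas).
Summing the batch: Σ batch = 1025 pbw; LOI removed, Σ of batch·LOI: 24.86 pbw; as yield: glass ÷ batch → 97.57%.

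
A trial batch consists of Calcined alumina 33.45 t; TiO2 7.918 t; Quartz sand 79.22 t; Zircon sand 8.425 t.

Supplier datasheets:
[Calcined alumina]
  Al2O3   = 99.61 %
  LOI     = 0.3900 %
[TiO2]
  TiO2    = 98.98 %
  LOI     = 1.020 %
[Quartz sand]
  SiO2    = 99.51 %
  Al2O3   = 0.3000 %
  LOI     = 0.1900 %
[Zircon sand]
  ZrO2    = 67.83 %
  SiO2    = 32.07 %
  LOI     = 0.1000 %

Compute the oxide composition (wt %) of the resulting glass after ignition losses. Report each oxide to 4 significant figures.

Glass mass = 128.6 t (batch 129.0 − LOI 0.3702).
Composition: ZrO2 4.442%, TiO2 6.092%, SiO2 63.38%, Al2O3 26.09%

The whole derivation holds full float precision throughout — mid-chain values are shown, with 4-significant-digit rounding, as written; each reported figure includes exactly one rounding — the derived quantities are re-derived in full precision (net glass mass, LOI, the yield, the four compositions, the totals) from the weighed amounts per 128.6 t of glass as written in either problem or answer.
Per-oxide mass from batch:
  ZrO2: 8.425·0.6783 = 5.715 t
  TiO2: 7.918·0.9898 = 7.837 t
  SiO2: 79.22·0.9951 + 8.425·0.3207 = 81.53 t
  Al2O3: 33.45·0.9961 + 79.22·0.003000 = 33.56 t
LOI: 33.45·0.003900 + 7.918·0.01020 + 79.22·0.001900 + 8.425·0.001000 = 0.3702 t
Glass mass = batch − LOI = 129.0 − 0.3702 = 128.6 t (= Σ oxide masses)
each wt % is 100 × oxide ÷ glass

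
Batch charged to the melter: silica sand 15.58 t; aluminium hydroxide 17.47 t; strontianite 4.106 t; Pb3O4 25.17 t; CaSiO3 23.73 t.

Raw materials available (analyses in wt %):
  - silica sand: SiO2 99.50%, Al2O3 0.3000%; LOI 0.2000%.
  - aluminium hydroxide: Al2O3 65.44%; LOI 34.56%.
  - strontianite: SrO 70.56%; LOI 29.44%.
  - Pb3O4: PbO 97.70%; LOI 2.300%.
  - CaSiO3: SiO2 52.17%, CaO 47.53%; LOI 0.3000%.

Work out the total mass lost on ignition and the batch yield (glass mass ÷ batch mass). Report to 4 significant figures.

LOI loss = 7.928 t; glass = 78.13 t; yield = 90.79%

The working math maintains full precision at all times. The intermediate values are shown rounded off to 4 significant digits in the working. Every reported figure includes exactly one rounding. The derived quantities (the yield, five oxide percentages, net glass mass, totals, LOI) are carried at full float precision starting from the weights on 78.13 t of glass as written in the problem or answer text.
Ignition loss by material:
  silica sand: 15.58 × 0.002000 = 0.03116 t
  aluminium hydroxide: 17.47 × 0.3456 = 6.038 t
  strontianite: 4.106 × 0.2944 = 1.209 t
  Pb3O4: 25.17 × 0.02300 = 0.5789 t
  CaSiO3: 23.73 × 0.003000 = 0.07119 t
Total LOI = 7.928 t
Glass = batch − LOI = 86.06 − 7.928 = 78.13 t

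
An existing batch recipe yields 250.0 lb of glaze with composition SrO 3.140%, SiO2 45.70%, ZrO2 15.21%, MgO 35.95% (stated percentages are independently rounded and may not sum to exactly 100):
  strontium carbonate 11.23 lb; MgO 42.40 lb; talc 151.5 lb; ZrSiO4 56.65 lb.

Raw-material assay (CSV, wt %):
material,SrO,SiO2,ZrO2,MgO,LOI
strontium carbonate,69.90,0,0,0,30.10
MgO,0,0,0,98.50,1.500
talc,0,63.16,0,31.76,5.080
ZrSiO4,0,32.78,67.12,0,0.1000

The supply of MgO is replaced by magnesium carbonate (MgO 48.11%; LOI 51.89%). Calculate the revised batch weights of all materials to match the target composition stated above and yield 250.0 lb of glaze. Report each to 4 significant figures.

Revised batch per 250.0 lb glaze:
  strontium carbonate: 11.23 lb
  magnesium carbonate: 86.81 lb
  talc: 151.5 lb
  ZrSiO4: 56.65 lb
Total batch = 306.2 lb; LOI loss = 56.18 lb

Intermediates are printed, rounded to 4 significant figures, in the printout — exact precision is held through the solve. Every reported number is rounded exactly once — all derived quantities, including glass mass, the totals, the four compositions, yield, LOI, are re-derived from the batch weights at 250.0 lb of glass in full float precision, as they appear in either problem or answer.
Target masses of each oxide per 250.0 lb glaze:
  SrO: 3.140% × 250.0 = 7.850 lb
  SiO2: 45.70% × 250.0 = 114.2 lb
  ZrO2: 15.21% × 250.0 = 38.02 lb
  MgO: 35.95% × 250.0 = 89.88 lb
Sums-versus-targets review given the weights on record, for the quoted basis mass (sums match the target masses net of answer rounding effects):
  SrO: 11.23·0.6990 = 7.850 lb (target 7.850 lb)
  SiO2: 151.5·0.6316 + 56.65·0.3278 = 114.3 lb (target 114.2 lb)
  ZrO2: 56.65·0.6712 = 38.02 lb (target 38.02 lb)
  MgO: 86.81·0.4811 + 151.5·0.3176 = 89.88 lb (target 89.88 lb)
Auditing the glass mass value: whole batch net of LOI = 250.0 lb (the targets, summed, come to 250.0 lb; with the basis standing at 250.0 lb — rounding explains the deltas).
Summing the batch: Σ batch = 306.2 lb; ignition loss, Σ(batch × LOI) = 56.18 lb; yield: glass divided by total = 81.65%.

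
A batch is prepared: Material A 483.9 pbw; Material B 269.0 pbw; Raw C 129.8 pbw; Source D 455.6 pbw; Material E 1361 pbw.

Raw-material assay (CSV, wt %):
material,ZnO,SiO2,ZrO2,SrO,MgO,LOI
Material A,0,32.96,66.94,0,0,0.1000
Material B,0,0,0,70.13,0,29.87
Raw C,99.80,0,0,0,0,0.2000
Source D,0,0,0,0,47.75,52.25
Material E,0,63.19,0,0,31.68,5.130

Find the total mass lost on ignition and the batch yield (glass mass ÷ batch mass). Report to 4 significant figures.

Each numeric step holds exact precision through every step. Mid-chain values are displayed with 4-significant-digit rounding within the worked lines; every reported number is rounded a single time — the derived quantities, including the totals, five oxide percentages, net glass mass, yield, ignition loss, are rebuilt starting from the weights on 2310 pbw of glass in exact precision as given in the problem or the answer.
Each material's LOI contribution:
  Material A: 483.9 × 0.001000 = 0.4839 pbw
  Material B: 269.0 × 0.2987 = 80.35 pbw
  Raw C: 129.8 × 0.002000 = 0.2596 pbw
  Source D: 455.6 × 0.5225 = 238.1 pbw
  Material E: 1361 × 0.05130 = 69.82 pbw
Total LOI = 389.0 pbw
Glass = batch − LOI = 2699 − 389.0 = 2310 pbw

LOI loss = 389.0 pbw; glass = 2310 pbw; yield = 85.59%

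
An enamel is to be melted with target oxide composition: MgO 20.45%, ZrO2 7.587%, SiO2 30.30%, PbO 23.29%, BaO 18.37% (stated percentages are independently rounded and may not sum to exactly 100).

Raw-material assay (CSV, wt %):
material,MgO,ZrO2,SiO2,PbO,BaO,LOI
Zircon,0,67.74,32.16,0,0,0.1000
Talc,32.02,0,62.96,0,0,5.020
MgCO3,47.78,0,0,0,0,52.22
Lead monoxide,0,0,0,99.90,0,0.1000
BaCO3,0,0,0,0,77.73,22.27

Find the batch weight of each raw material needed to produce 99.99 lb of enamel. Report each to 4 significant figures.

Mid-chain values are shown, rounded to four significant digits, at each printed step. All arithmetic holds full precision from start to finish. Each reported result sees exactly one rounding. All derived quantities are rebuilt in full precision (the totals, yield, glass mass, ignition loss, five oxide percentages) starting from the weights at 99.99 lb of glass exactly as printed in the problem or answer text.
Oxide mass targets, per 99.99 lb enamel:
  MgO: 20.45% × 99.99 = 20.45 lb
  ZrO2: 7.587% × 99.99 = 7.586 lb
  SiO2: 30.30% × 99.99 = 30.30 lb
  PbO: 23.29% × 99.99 = 23.29 lb
  BaO: 18.37% × 99.99 = 18.37 lb
A balance pass over the oxides, given the weights on record, on the stated basis (sums match the target masses given rounding of the digits):
  MgO: 42.40·0.3202 + 14.38·0.4778 = 20.45 lb (target 20.45 lb)
  ZrO2: 11.20·0.6774 = 7.587 lb (target 7.586 lb)
  SiO2: 11.20·0.3216 + 42.40·0.6296 = 30.30 lb (target 30.30 lb)
  PbO: 23.31·0.9990 = 23.29 lb (target 23.29 lb)
  BaO: 23.63·0.7773 = 18.37 lb (target 18.37 lb)
Glass-mass sanity pass: Σ batch − LOI loss = 99.99 lb (per-oxide target masses sum to 99.99 lb; versus the stated basis of 99.99 lb — rounding explains the deltas).
Summing the batch: Σ batch = 114.9 lb; ignition loss, Σ(batch × LOI) = 14.93 lb; yield, glass over the total, = 87.00%.

Batch per 99.99 lb enamel:
  Zircon: 11.20 lb
  Talc: 42.40 lb
  MgCO3: 14.38 lb
  Lead monoxide: 23.31 lb
  BaCO3: 23.63 lb
Total batch = 114.9 lb; LOI loss = 14.93 lb; yield = 87.00%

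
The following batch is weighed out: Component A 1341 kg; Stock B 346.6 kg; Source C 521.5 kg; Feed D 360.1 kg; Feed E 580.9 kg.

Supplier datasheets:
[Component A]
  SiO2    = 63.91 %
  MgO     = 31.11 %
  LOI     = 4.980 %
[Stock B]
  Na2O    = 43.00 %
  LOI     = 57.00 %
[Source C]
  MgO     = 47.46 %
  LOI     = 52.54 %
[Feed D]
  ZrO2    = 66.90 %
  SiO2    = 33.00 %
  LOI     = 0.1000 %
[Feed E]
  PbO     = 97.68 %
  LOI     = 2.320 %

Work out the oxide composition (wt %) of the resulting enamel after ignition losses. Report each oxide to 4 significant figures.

Glass mass = 2598 kg (batch 3150 − LOI 552.2).
Composition: ZrO2 9.273%, Na2O 5.737%, SiO2 37.56%, PbO 21.84%, MgO 25.59%

The working math holds exact precision in every operation. Values along the way are shown (rounded to 4 significant figures) alongside each step. Each reported number sees exactly one rounding — the derived quantities (yield, totals, five oxide percentages, net glass mass, LOI) are recomputed in full precision from the batch weights at 2598 kg of glass as given in the question or the answer.
Delivered oxide masses:
  ZrO2: 360.1·0.6690 = 240.9 kg
  Na2O: 346.6·0.4300 = 149.0 kg
  SiO2: 1341·0.6391 + 360.1·0.3300 = 975.9 kg
  PbO: 580.9·0.9768 = 567.4 kg
  MgO: 1341·0.3111 + 521.5·0.4746 = 664.7 kg
LOI: 1341·0.04980 + 346.6·0.5700 + 521.5·0.5254 + 360.1·0.001000 + 580.9·0.02320 = 552.2 kg
batch − LOI leaves glass = 3150 − 552.2 = 2598 kg (matching Σ of the oxides)
percent by weight: oxide/glass ×100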